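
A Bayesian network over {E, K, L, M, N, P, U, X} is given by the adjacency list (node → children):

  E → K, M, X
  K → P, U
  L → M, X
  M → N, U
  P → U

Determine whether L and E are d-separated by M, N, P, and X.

No

4 paths connect L and E; each must be blocked for d-separation to hold:
Path 1: L → X ← E
  X is a collider and X is conditioned on, which opens it — no node blocks this path, so it is active.
Path 2: L → M → U ← P ← K ← E
  M is a chain here and M is conditioned on, so the path is blocked at M.
Path 3: L → M → U ← K ← E
  M is a chain here and M is conditioned on, so the path is blocked at M.
Path 4: L → M ← E
  M is a collider and M is conditioned on, which opens it — no node blocks this path, so it is active.
Because an active path exists, L and E are not d-separated.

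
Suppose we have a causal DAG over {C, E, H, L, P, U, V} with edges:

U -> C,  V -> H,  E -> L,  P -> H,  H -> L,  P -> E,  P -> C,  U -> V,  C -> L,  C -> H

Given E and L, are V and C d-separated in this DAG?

6 paths connect V and C; each must be blocked for d-separation to hold:
Path 1: V ← U → C
  U is a fork and U is not conditioned on — no node blocks this path, so it is active.
Path 2: V → H ← P → E → L ← C
  E is a chain here and E is conditioned on, so the path is blocked at E.
Path 3: V → H ← P → C
  H is a collider and its descendant L is conditioned on, which opens it; P is a fork and P is not conditioned on — no node blocks this path, so it is active.
Path 4: V → H ← C
  H is a collider and its descendant L is conditioned on, which opens it — no node blocks this path, so it is active.
Path 5: V → H → L ← E ← P → C
  E is a chain here and E is conditioned on, so the path is blocked at E.
Path 6: V → H → L ← C
  H is a chain and H is not conditioned on; L is a collider and L is conditioned on, which opens it — no node blocks this path, so it is active.
Because an active path exists, V and C are not d-separated.

No — V and C are not d-separated given {E, L}.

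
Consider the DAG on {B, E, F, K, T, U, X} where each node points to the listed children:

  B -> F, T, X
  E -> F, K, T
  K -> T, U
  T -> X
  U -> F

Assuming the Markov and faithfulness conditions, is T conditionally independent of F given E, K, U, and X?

We examine all 6 paths between T and F:
  1. T ← B → F — B:fork[open] ⇒ active
  2. T → X ← B → F — X:collider[open]; B:fork[open] ⇒ active
  3. T ← K → U → F — K:fork[blocks]; U:chain[blocks] ⇒ blocked
  4. T ← K ← E → F — K:chain[blocks]; E:fork[blocks] ⇒ blocked
  5. T ← E → F — E:fork[blocks] ⇒ blocked
  6. T ← E → K → U → F — E:fork[blocks]; K:chain[blocks]; U:chain[blocks] ⇒ blocked
At least one path is unblocked, so d-separation fails.

No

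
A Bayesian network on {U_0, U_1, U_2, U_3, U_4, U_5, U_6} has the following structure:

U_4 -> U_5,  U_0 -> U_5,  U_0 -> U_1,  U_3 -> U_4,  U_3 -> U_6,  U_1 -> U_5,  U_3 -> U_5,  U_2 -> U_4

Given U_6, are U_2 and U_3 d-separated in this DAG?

Yes — U_2 and U_3 are d-separated given {U_6}.

Enumerating the 2 paths from U_2 to U_3 and testing each for blocking by {U_6}:
Path 1: U_2 → U_4 → U_5 ← U_3
  U_5 is a collider here and neither U_5 nor any of its descendants is conditioned on, so the collider stays closed — the path is blocked at U_5.
Path 2: U_2 → U_4 ← U_3
  U_4 is a collider here and neither U_4 nor any of its descendants is conditioned on, so the collider stays closed — the path is blocked at U_4.
All paths are blocked; U_2 ⊥ U_3 | {U_6} holds.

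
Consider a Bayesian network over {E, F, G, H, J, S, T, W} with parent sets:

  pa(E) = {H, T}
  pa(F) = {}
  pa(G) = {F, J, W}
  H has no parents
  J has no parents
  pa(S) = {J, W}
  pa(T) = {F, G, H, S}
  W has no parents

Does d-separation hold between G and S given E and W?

No

There are 4 undirected paths between G and S; checking each against the conditioning set {E, W}:
Path 1: G ← J → S
  J is a fork and J is not conditioned on — no node blocks this path, so it is active.
Path 2: G ← F → T ← S
  F is a fork and F is not conditioned on; T is a collider and its descendant E is conditioned on, which opens it — no node blocks this path, so it is active.
Path 3: G ← W → S
  W is a fork here and W is conditioned on, so the path is blocked at W.
Path 4: G → T ← S
  T is a collider and its descendant E is conditioned on, which opens it — no node blocks this path, so it is active.
At least one path is unblocked, so d-separation fails.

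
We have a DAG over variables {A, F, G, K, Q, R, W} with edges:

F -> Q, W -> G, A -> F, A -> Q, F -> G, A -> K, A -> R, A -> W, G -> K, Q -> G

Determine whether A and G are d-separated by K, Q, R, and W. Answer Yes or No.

There are 6 undirected paths between A and G; checking each against the conditioning set {K, Q, R, W}:
  1. A → K ← G — K:collider[open] ⇒ active
  2. A → Q → G — Q:chain[blocks] ⇒ blocked
  3. A → Q ← F → G — Q:collider[open]; F:fork[open] ⇒ active
  4. A → W → G — W:chain[blocks] ⇒ blocked
  5. A → F → Q → G — F:chain[open]; Q:chain[blocks] ⇒ blocked
  6. A → F → G — F:chain[open] ⇒ active
At least one path is unblocked, so d-separation fails.

No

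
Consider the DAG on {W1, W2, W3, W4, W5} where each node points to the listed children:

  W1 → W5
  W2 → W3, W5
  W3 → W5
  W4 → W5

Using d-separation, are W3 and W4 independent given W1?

Yes — W3 and W4 are d-separated given {W1}.

2 paths connect W3 and W4; each must be blocked for d-separation to hold:
Path 1: W3 → W5 ← W4
  W5 is a collider here and neither W5 nor any of its descendants is conditioned on, so the collider stays closed — the path is blocked at W5.
Path 2: W3 ← W2 → W5 ← W4
  W5 is a collider here and neither W5 nor any of its descendants is conditioned on, so the collider stays closed — the path is blocked at W5.
Every path is blocked, so W3 and W4 are d-separated given {W1}.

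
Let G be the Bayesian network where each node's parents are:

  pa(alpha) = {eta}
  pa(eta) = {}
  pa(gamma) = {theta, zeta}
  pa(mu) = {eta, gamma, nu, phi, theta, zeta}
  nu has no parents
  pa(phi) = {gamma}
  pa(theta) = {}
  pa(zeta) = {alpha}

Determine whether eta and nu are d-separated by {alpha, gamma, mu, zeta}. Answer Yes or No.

5 paths connect eta and nu; each must be blocked for d-separation to hold:
  1. eta → alpha → zeta → mu ← nu — alpha:chain[blocks]; zeta:chain[blocks]; mu:collider[open] ⇒ blocked
  2. eta → alpha → zeta → gamma → mu ← nu — alpha:chain[blocks]; zeta:chain[blocks]; gamma:chain[blocks]; mu:collider[open] ⇒ blocked
  3. eta → alpha → zeta → gamma ← theta → mu ← nu — alpha:chain[blocks]; zeta:chain[blocks]; gamma:collider[open]; theta:fork[open]; mu:collider[open] ⇒ blocked
  4. eta → alpha → zeta → gamma → phi → mu ← nu — alpha:chain[blocks]; zeta:chain[blocks]; gamma:chain[blocks]; phi:chain[open]; mu:collider[open] ⇒ blocked
  5. eta → mu ← nu — mu:collider[open] ⇒ active
At least one path is unblocked, so d-separation fails.

No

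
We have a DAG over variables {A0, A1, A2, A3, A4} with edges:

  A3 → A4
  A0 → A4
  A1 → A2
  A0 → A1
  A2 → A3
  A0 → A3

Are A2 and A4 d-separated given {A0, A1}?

There are 4 undirected paths between A2 and A4; checking each against the conditioning set {A0, A1}:
Path 1: A2 → A3 ← A0 → A4
  A3 is a collider here and neither A3 nor any of its descendants is conditioned on, so the collider stays closed — the path is blocked at A3.
Path 2: A2 → A3 → A4
  A3 is a chain and A3 is not conditioned on — no node blocks this path, so it is active.
Path 3: A2 ← A1 ← A0 → A3 → A4
  A1 is a chain here and A1 is conditioned on, so the path is blocked at A1.
Path 4: A2 ← A1 ← A0 → A4
  A1 is a chain here and A1 is conditioned on, so the path is blocked at A1.
Because an active path exists, A2 and A4 are not d-separated.

No — A2 and A4 are not d-separated given {A0, A1}.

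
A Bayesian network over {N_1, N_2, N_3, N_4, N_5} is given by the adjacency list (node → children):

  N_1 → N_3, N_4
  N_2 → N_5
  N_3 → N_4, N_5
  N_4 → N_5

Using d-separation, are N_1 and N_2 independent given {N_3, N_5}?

4 paths connect N_1 and N_2; each must be blocked for d-separation to hold:
Path 1: N_1 → N_3 → N_5 ← N_2
  N_3 is a chain here and N_3 is conditioned on, so the path is blocked at N_3.
Path 2: N_1 → N_3 → N_4 → N_5 ← N_2
  N_3 is a chain here and N_3 is conditioned on, so the path is blocked at N_3.
Path 3: N_1 → N_4 → N_5 ← N_2
  N_4 is a chain and N_4 is not conditioned on; N_5 is a collider and N_5 is conditioned on, which opens it — no node blocks this path, so it is active.
Path 4: N_1 → N_4 ← N_3 → N_5 ← N_2
  N_3 is a fork here and N_3 is conditioned on, so the path is blocked at N_3.
At least one path is unblocked, so d-separation fails.

No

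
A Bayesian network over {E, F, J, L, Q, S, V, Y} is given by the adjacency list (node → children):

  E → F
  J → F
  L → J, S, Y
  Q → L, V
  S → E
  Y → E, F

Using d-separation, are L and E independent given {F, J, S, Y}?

Yes

5 paths connect L and E; each must be blocked for d-separation to hold:
Path 1: L → J → F ← E
  J is a chain here and J is conditioned on, so the path is blocked at J.
Path 2: L → J → F ← Y → E
  J is a chain here and J is conditioned on, so the path is blocked at J.
Path 3: L → S → E
  S is a chain here and S is conditioned on, so the path is blocked at S.
Path 4: L → Y → F ← E
  Y is a chain here and Y is conditioned on, so the path is blocked at Y.
Path 5: L → Y → E
  Y is a chain here and Y is conditioned on, so the path is blocked at Y.
Every path is blocked, so L and E are d-separated given {F, J, S, Y}.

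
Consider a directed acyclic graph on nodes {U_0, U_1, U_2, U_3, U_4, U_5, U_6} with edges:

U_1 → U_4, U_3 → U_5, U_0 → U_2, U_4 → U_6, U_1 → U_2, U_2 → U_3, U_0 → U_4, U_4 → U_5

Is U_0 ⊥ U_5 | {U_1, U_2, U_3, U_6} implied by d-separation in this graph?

No

Enumerating the 4 paths from U_0 to U_5 and testing each for blocking by {U_1, U_2, U_3, U_6}:
  1. U_0 → U_2 → U_3 → U_5 — U_2:chain[blocks]; U_3:chain[blocks] ⇒ blocked
  2. U_0 → U_2 ← U_1 → U_4 → U_5 — U_2:collider[open]; U_1:fork[blocks]; U_4:chain[open] ⇒ blocked
  3. U_0 → U_4 → U_5 — U_4:chain[open] ⇒ active
  4. U_0 → U_4 ← U_1 → U_2 → U_3 → U_5 — U_4:collider[open]; U_1:fork[blocks]; U_2:chain[blocks]; U_3:chain[blocks] ⇒ blocked
Since the path U_0 → U_4 → U_5 is active, U_0 and U_5 are not d-separated given {U_1, U_2, U_3, U_6}.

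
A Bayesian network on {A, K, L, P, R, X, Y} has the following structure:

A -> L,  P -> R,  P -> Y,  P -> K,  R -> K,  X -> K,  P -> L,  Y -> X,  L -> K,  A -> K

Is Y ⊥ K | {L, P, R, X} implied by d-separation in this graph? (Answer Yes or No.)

Yes

Enumerating the 5 paths from Y to K and testing each for blocking by {L, P, R, X}:
  1. Y ← P → R → K — P:fork[blocks]; R:chain[blocks] ⇒ blocked
  2. Y ← P → K — P:fork[blocks] ⇒ blocked
  3. Y ← P → L → K — P:fork[blocks]; L:chain[blocks] ⇒ blocked
  4. Y ← P → L ← A → K — P:fork[blocks]; L:collider[open]; A:fork[open] ⇒ blocked
  5. Y → X → K — X:chain[blocks] ⇒ blocked
Since every path is blocked, d-separation holds.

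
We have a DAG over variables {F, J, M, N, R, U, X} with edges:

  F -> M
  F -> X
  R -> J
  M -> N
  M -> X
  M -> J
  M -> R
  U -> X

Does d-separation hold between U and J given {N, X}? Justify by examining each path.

There are 4 undirected paths between U and J; checking each against the conditioning set {N, X}:
  1. U → X ← M → J — X:collider[open]; M:fork[open] ⇒ active
  2. U → X ← M → R → J — X:collider[open]; M:fork[open]; R:chain[open] ⇒ active
  3. U → X ← F → M → J — X:collider[open]; F:fork[open]; M:chain[open] ⇒ active
  4. U → X ← F → M → R → J — X:collider[open]; F:fork[open]; M:chain[open]; R:chain[open] ⇒ active
Because an active path exists, U and J are not d-separated.

No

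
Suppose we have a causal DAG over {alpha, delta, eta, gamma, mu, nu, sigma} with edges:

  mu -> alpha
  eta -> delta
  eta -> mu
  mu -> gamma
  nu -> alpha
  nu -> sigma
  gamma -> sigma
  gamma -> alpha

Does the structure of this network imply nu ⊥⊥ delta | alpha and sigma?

No — nu and delta are not d-separated given {alpha, sigma}.

4 paths connect nu and delta; each must be blocked for d-separation to hold:
Path 1: nu → alpha ← mu ← eta → delta
  alpha is a collider and alpha is conditioned on, which opens it; mu is a chain and mu is not conditioned on; eta is a fork and eta is not conditioned on — no node blocks this path, so it is active.
Path 2: nu → alpha ← gamma ← mu ← eta → delta
  alpha is a collider and alpha is conditioned on, which opens it; gamma is a chain and gamma is not conditioned on; mu is a chain and mu is not conditioned on; eta is a fork and eta is not conditioned on — no node blocks this path, so it is active.
Path 3: nu → sigma ← gamma → alpha ← mu ← eta → delta
  sigma is a collider and sigma is conditioned on, which opens it; gamma is a fork and gamma is not conditioned on; alpha is a collider and alpha is conditioned on, which opens it; mu is a chain and mu is not conditioned on; eta is a fork and eta is not conditioned on — no node blocks this path, so it is active.
Path 4: nu → sigma ← gamma ← mu ← eta → delta
  sigma is a collider and sigma is conditioned on, which opens it; gamma is a chain and gamma is not conditioned on; mu is a chain and mu is not conditioned on; eta is a fork and eta is not conditioned on — no node blocks this path, so it is active.
Because an active path exists, nu and delta are not d-separated.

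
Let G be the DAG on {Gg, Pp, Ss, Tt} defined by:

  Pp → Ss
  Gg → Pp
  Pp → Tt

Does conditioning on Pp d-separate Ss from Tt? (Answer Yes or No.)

There is one path between Ss and Tt:
Path 1: Ss ← Pp → Tt
  Pp is a fork here and Pp is conditioned on, so the path is blocked at Pp.
Since every path is blocked, d-separation holds.

Yes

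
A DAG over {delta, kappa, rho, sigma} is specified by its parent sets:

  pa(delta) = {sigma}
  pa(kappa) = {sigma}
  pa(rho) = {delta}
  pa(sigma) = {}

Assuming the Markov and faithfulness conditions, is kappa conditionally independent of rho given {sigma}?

Yes

The only undirected path from kappa to rho is:
Path 1: kappa ← sigma → delta → rho
  sigma is a fork here and sigma is conditioned on, so the path is blocked at sigma.
All paths are blocked; kappa ⊥ rho | {sigma} holds.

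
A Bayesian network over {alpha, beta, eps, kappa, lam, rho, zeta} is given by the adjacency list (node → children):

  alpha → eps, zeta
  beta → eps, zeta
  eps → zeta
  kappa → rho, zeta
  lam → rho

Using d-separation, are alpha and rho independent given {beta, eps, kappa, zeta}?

Yes — alpha and rho are d-separated given {beta, eps, kappa, zeta}.

We examine all 3 paths between alpha and rho:
Path 1: alpha → zeta ← kappa → rho
  kappa is a fork here and kappa is conditioned on, so the path is blocked at kappa.
Path 2: alpha → eps → zeta ← kappa → rho
  eps is a chain here and eps is conditioned on, so the path is blocked at eps.
Path 3: alpha → eps ← beta → zeta ← kappa → rho
  beta is a fork here and beta is conditioned on, so the path is blocked at beta.
Every path is blocked, so alpha and rho are d-separated given {beta, eps, kappa, zeta}.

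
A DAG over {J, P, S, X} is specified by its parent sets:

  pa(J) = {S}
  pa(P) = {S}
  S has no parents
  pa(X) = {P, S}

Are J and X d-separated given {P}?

No — J and X are not d-separated given {P}.

2 paths connect J and X; each must be blocked for d-separation to hold:
  1. J ← S → X — S:fork[open] ⇒ active
  2. J ← S → P → X — S:fork[open]; P:chain[blocks] ⇒ blocked
At least one path is unblocked, so d-separation fails.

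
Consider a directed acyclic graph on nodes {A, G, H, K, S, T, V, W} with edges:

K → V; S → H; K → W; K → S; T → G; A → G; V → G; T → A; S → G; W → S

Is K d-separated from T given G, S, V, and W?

Yes — K and T are d-separated given {G, S, V, W}.

6 paths connect K and T; each must be blocked for d-separation to hold:
  1. K → W → S → G ← T — W:chain[blocks]; S:chain[blocks]; G:collider[open] ⇒ blocked
  2. K → W → S → G ← A ← T — W:chain[blocks]; S:chain[blocks]; G:collider[open]; A:chain[open] ⇒ blocked
  3. K → S → G ← T — S:chain[blocks]; G:collider[open] ⇒ blocked
  4. K → S → G ← A ← T — S:chain[blocks]; G:collider[open]; A:chain[open] ⇒ blocked
  5. K → V → G ← T — V:chain[blocks]; G:collider[open] ⇒ blocked
  6. K → V → G ← A ← T — V:chain[blocks]; G:collider[open]; A:chain[open] ⇒ blocked
Every path is blocked, so K and T are d-separated given {G, S, V, W}.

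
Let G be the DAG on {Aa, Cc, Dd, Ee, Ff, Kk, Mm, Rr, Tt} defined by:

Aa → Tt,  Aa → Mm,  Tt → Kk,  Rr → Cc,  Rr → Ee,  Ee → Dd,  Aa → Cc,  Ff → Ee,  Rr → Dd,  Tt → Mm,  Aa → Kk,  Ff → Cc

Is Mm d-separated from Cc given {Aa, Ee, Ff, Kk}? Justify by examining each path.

3 paths connect Mm and Cc; each must be blocked for d-separation to hold:
Path 1: Mm ← Tt → Kk ← Aa → Cc
  Aa is a fork here and Aa is conditioned on, so the path is blocked at Aa.
Path 2: Mm ← Tt ← Aa → Cc
  Aa is a fork here and Aa is conditioned on, so the path is blocked at Aa.
Path 3: Mm ← Aa → Cc
  Aa is a fork here and Aa is conditioned on, so the path is blocked at Aa.
All paths are blocked; Mm ⊥ Cc | {Aa, Ee, Ff, Kk} holds.

Yes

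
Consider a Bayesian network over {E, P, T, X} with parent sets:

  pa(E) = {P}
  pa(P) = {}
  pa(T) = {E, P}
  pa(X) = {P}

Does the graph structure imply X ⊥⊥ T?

No

We examine all 2 paths between X and T:
Path 1: X ← P → E → T
  P is a fork and P is not conditioned on; E is a chain and E is not conditioned on — no node blocks this path, so it is active.
Path 2: X ← P → T
  P is a fork and P is not conditioned on — no node blocks this path, so it is active.
Since the path X ← P → E → T is active, X and T are not d-separated given ∅.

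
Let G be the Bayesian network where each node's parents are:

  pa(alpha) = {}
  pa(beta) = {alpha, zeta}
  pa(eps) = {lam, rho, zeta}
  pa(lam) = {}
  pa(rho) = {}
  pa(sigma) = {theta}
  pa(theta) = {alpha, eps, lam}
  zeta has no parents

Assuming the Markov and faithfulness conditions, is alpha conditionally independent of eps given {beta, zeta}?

Yes — alpha and eps are d-separated given {beta, zeta}.

3 paths connect alpha and eps; each must be blocked for d-separation to hold:
Path 1: alpha → theta ← lam → eps
  theta is a collider here and neither theta nor any of its descendants is conditioned on, so the collider stays closed — the path is blocked at theta.
Path 2: alpha → theta ← eps
  theta is a collider here and neither theta nor any of its descendants is conditioned on, so the collider stays closed — the path is blocked at theta.
Path 3: alpha → beta ← zeta → eps
  zeta is a fork here and zeta is conditioned on, so the path is blocked at zeta.
All paths are blocked; alpha ⊥ eps | {beta, zeta} holds.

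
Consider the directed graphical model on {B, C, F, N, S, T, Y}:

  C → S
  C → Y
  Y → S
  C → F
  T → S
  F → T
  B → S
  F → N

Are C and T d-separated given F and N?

Yes

3 paths connect C and T; each must be blocked for d-separation to hold:
Path 1: C → F → T
  F is a chain here and F is conditioned on, so the path is blocked at F.
Path 2: C → Y → S ← T
  S is a collider here and neither S nor any of its descendants is conditioned on, so the collider stays closed — the path is blocked at S.
Path 3: C → S ← T
  S is a collider here and neither S nor any of its descendants is conditioned on, so the collider stays closed — the path is blocked at S.
Every path is blocked, so C and T are d-separated given {F, N}.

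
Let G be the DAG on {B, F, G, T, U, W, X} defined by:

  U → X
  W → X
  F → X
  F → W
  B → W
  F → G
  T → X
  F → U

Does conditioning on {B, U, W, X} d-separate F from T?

No

We examine all 3 paths between F and T:
Path 1: F → W → X ← T
  W is a chain here and W is conditioned on, so the path is blocked at W.
Path 2: F → X ← T
  X is a collider and X is conditioned on, which opens it — no node blocks this path, so it is active.
Path 3: F → U → X ← T
  U is a chain here and U is conditioned on, so the path is blocked at U.
Since the path F → X ← T is active, F and T are not d-separated given {B, U, W, X}.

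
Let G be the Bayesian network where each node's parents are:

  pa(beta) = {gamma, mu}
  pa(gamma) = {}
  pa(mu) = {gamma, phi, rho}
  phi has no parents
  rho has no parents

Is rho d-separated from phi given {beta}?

No

The only undirected path from rho to phi is:
Path 1: rho → mu ← phi
  mu is a collider and its descendant beta is conditioned on, which opens it — no node blocks this path, so it is active.
At least one path is unblocked, so d-separation fails.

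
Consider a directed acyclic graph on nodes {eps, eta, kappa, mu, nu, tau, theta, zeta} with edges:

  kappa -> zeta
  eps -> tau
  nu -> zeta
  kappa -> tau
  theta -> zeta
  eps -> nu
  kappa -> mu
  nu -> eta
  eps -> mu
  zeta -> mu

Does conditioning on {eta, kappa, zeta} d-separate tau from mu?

No

Enumerating the 6 paths from tau to mu and testing each for blocking by {eta, kappa, zeta}:
  1. tau ← eps → mu — eps:fork[open] ⇒ active
  2. tau ← eps → nu → zeta → mu — eps:fork[open]; nu:chain[open]; zeta:chain[blocks] ⇒ blocked
  3. tau ← eps → nu → zeta ← kappa → mu — eps:fork[open]; nu:chain[open]; zeta:collider[open]; kappa:fork[blocks] ⇒ blocked
  4. tau ← kappa → mu — kappa:fork[blocks] ⇒ blocked
  5. tau ← kappa → zeta → mu — kappa:fork[blocks]; zeta:chain[blocks] ⇒ blocked
  6. tau ← kappa → zeta ← nu ← eps → mu — kappa:fork[blocks]; zeta:collider[open]; nu:chain[open]; eps:fork[open] ⇒ blocked
Because an active path exists, tau and mu are not d-separated.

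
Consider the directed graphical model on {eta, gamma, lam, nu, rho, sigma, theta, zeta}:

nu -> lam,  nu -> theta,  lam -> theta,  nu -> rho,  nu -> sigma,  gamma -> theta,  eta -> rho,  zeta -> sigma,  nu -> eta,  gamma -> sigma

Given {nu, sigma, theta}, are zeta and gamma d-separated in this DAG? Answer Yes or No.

No

Enumerating the 3 paths from zeta to gamma and testing each for blocking by {nu, sigma, theta}:
Path 1: zeta → sigma ← nu → theta ← gamma
  nu is a fork here and nu is conditioned on, so the path is blocked at nu.
Path 2: zeta → sigma ← nu → lam → theta ← gamma
  nu is a fork here and nu is conditioned on, so the path is blocked at nu.
Path 3: zeta → sigma ← gamma
  sigma is a collider and sigma is conditioned on, which opens it — no node blocks this path, so it is active.
Because an active path exists, zeta and gamma are not d-separated.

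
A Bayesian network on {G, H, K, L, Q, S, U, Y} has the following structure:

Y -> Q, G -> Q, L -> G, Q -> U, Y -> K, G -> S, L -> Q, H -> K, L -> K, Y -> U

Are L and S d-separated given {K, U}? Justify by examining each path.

No — L and S are not d-separated given {K, U}.

There are 4 undirected paths between L and S; checking each against the conditioning set {K, U}:
Path 1: L → G → S
  G is a chain and G is not conditioned on — no node blocks this path, so it is active.
Path 2: L → K ← Y → U ← Q ← G → S
  K is a collider and K is conditioned on, which opens it; Y is a fork and Y is not conditioned on; U is a collider and U is conditioned on, which opens it; Q is a chain and Q is not conditioned on; G is a fork and G is not conditioned on — no node blocks this path, so it is active.
Path 3: L → K ← Y → Q ← G → S
  K is a collider and K is conditioned on, which opens it; Y is a fork and Y is not conditioned on; Q is a collider and its descendant U is conditioned on, which opens it; G is a fork and G is not conditioned on — no node blocks this path, so it is active.
Path 4: L → Q ← G → S
  Q is a collider and its descendant U is conditioned on, which opens it; G is a fork and G is not conditioned on — no node blocks this path, so it is active.
At least one path is unblocked, so d-separation fails.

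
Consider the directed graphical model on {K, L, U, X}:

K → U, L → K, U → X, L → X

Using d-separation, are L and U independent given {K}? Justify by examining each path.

We examine all 2 paths between L and U:
Path 1: L → X ← U
  X is a collider here and neither X nor any of its descendants is conditioned on, so the collider stays closed — the path is blocked at X.
Path 2: L → K → U
  K is a chain here and K is conditioned on, so the path is blocked at K.
All paths are blocked; L ⊥ U | {K} holds.

Yes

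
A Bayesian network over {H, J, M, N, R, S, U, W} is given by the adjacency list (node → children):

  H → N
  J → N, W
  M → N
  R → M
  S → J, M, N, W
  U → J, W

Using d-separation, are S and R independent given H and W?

Yes — S and R are d-separated given {H, W}.

We examine all 5 paths between S and R:
Path 1: S → N ← M ← R
  N is a collider here and neither N nor any of its descendants is conditioned on, so the collider stays closed — the path is blocked at N.
Path 2: S → M ← R
  M is a collider here and neither M nor any of its descendants is conditioned on, so the collider stays closed — the path is blocked at M.
Path 3: S → W ← U → J → N ← M ← R
  N is a collider here and neither N nor any of its descendants is conditioned on, so the collider stays closed — the path is blocked at N.
Path 4: S → W ← J → N ← M ← R
  N is a collider here and neither N nor any of its descendants is conditioned on, so the collider stays closed — the path is blocked at N.
Path 5: S → J → N ← M ← R
  N is a collider here and neither N nor any of its descendants is conditioned on, so the collider stays closed — the path is blocked at N.
All paths are blocked; S ⊥ R | {H, W} holds.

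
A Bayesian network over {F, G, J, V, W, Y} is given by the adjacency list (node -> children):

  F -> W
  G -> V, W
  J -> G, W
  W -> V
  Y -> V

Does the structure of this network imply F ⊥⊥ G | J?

Yes

Enumerating the 3 paths from F to G and testing each for blocking by {J}:
Path 1: F → W ← G
  W is a collider here and neither W nor any of its descendants is conditioned on, so the collider stays closed — the path is blocked at W.
Path 2: F → W ← J → G
  W is a collider here and neither W nor any of its descendants is conditioned on, so the collider stays closed — the path is blocked at W.
Path 3: F → W → V ← G
  V is a collider here and neither V nor any of its descendants is conditioned on, so the collider stays closed — the path is blocked at V.
Every path is blocked, so F and G are d-separated given {J}.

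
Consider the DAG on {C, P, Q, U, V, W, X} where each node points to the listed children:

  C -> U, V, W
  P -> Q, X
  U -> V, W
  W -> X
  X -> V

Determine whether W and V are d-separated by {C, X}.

There are 5 undirected paths between W and V; checking each against the conditioning set {C, X}:
Path 1: W ← U → V
  U is a fork and U is not conditioned on — no node blocks this path, so it is active.
Path 2: W ← U ← C → V
  C is a fork here and C is conditioned on, so the path is blocked at C.
Path 3: W → X → V
  X is a chain here and X is conditioned on, so the path is blocked at X.
Path 4: W ← C → U → V
  C is a fork here and C is conditioned on, so the path is blocked at C.
Path 5: W ← C → V
  C is a fork here and C is conditioned on, so the path is blocked at C.
Since the path W ← U → V is active, W and V are not d-separated given {C, X}.

No — W and V are not d-separated given {C, X}.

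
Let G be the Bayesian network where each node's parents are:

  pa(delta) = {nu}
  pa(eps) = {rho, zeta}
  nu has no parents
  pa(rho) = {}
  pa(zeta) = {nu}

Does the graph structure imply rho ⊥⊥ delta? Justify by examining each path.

Only one path connects rho and delta:
  1. rho → eps ← zeta ← nu → delta — eps:collider[blocks]; zeta:chain[open]; nu:fork[open] ⇒ blocked
Every path is blocked, so rho and delta are d-separated given ∅.

Yes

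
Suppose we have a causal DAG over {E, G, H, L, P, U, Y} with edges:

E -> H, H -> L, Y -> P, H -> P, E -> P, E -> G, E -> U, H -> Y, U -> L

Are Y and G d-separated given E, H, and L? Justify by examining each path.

Yes — Y and G are d-separated given {E, H, L}.

Enumerating the 6 paths from Y to G and testing each for blocking by {E, H, L}:
Path 1: Y ← H → L ← U ← E → G
  H is a fork here and H is conditioned on, so the path is blocked at H.
Path 2: Y ← H → P ← E → G
  H is a fork here and H is conditioned on, so the path is blocked at H.
Path 3: Y ← H ← E → G
  H is a chain here and H is conditioned on, so the path is blocked at H.
Path 4: Y → P ← H → L ← U ← E → G
  P is a collider here and neither P nor any of its descendants is conditioned on, so the collider stays closed — the path is blocked at P.
Path 5: Y → P ← H ← E → G
  P is a collider here and neither P nor any of its descendants is conditioned on, so the collider stays closed — the path is blocked at P.
Path 6: Y → P ← E → G
  P is a collider here and neither P nor any of its descendants is conditioned on, so the collider stays closed — the path is blocked at P.
Every path is blocked, so Y and G are d-separated given {E, H, L}.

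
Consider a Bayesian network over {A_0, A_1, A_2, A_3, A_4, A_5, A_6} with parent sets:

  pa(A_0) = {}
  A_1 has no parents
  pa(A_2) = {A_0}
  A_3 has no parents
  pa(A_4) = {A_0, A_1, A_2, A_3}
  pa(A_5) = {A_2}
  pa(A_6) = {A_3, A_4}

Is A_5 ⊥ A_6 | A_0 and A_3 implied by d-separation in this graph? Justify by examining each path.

No

Enumerating the 4 paths from A_5 to A_6 and testing each for blocking by {A_0, A_3}:
Path 1: A_5 ← A_2 ← A_0 → A_4 ← A_3 → A_6
  A_0 is a fork here and A_0 is conditioned on, so the path is blocked at A_0.
Path 2: A_5 ← A_2 ← A_0 → A_4 → A_6
  A_0 is a fork here and A_0 is conditioned on, so the path is blocked at A_0.
Path 3: A_5 ← A_2 → A_4 ← A_3 → A_6
  A_4 is a collider here and neither A_4 nor any of its descendants is conditioned on, so the collider stays closed — the path is blocked at A_4.
Path 4: A_5 ← A_2 → A_4 → A_6
  A_2 is a fork and A_2 is not conditioned on; A_4 is a chain and A_4 is not conditioned on — no node blocks this path, so it is active.
At least one path is unblocked, so d-separation fails.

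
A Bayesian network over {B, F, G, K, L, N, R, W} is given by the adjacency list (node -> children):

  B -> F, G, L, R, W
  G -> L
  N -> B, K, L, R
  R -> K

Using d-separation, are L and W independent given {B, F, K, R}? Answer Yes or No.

There are 5 undirected paths between L and W; checking each against the conditioning set {B, F, K, R}:
Path 1: L ← N → K ← R ← B → W
  R is a chain here and R is conditioned on, so the path is blocked at R.
Path 2: L ← N → B → W
  B is a chain here and B is conditioned on, so the path is blocked at B.
Path 3: L ← N → R ← B → W
  B is a fork here and B is conditioned on, so the path is blocked at B.
Path 4: L ← G ← B → W
  B is a fork here and B is conditioned on, so the path is blocked at B.
Path 5: L ← B → W
  B is a fork here and B is conditioned on, so the path is blocked at B.
Every path is blocked, so L and W are d-separated given {B, F, K, R}.

Yes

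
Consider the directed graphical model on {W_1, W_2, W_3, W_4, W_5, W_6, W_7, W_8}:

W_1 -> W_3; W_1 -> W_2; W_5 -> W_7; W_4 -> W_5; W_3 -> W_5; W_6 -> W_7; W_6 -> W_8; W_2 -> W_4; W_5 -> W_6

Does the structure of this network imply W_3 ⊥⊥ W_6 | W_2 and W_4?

Enumerating the 4 paths from W_3 to W_6 and testing each for blocking by {W_2, W_4}:
Path 1: W_3 ← W_1 → W_2 → W_4 → W_5 → W_7 ← W_6
  W_2 is a chain here and W_2 is conditioned on, so the path is blocked at W_2.
Path 2: W_3 ← W_1 → W_2 → W_4 → W_5 → W_6
  W_2 is a chain here and W_2 is conditioned on, so the path is blocked at W_2.
Path 3: W_3 → W_5 → W_7 ← W_6
  W_7 is a collider here and neither W_7 nor any of its descendants is conditioned on, so the collider stays closed — the path is blocked at W_7.
Path 4: W_3 → W_5 → W_6
  W_5 is a chain and W_5 is not conditioned on — no node blocks this path, so it is active.
Because an active path exists, W_3 and W_6 are not d-separated.

No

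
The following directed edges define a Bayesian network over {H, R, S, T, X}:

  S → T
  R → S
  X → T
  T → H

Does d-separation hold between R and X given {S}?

Yes

Only one path connects R and X:
Path 1: R → S → T ← X
  S is a chain here and S is conditioned on, so the path is blocked at S.
Every path is blocked, so R and X are d-separated given {S}.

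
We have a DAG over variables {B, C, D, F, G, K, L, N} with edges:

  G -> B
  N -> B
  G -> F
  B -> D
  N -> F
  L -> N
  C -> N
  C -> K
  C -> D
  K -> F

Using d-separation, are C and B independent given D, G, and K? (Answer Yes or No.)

Enumerating the 5 paths from C to B and testing each for blocking by {D, G, K}:
Path 1: C → N → B
  N is a chain and N is not conditioned on — no node blocks this path, so it is active.
Path 2: C → N → F ← G → B
  F is a collider here and neither F nor any of its descendants is conditioned on, so the collider stays closed — the path is blocked at F.
Path 3: C → D ← B
  D is a collider and D is conditioned on, which opens it — no node blocks this path, so it is active.
Path 4: C → K → F ← N → B
  K is a chain here and K is conditioned on, so the path is blocked at K.
Path 5: C → K → F ← G → B
  K is a chain here and K is conditioned on, so the path is blocked at K.
Because an active path exists, C and B are not d-separated.

No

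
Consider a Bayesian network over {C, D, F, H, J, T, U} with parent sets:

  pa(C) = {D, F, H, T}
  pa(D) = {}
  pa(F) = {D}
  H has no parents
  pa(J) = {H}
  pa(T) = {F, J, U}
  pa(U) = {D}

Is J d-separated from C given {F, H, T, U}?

Yes — J and C are d-separated given {F, H, T, U}.

6 paths connect J and C; each must be blocked for d-separation to hold:
Path 1: J ← H → C
  H is a fork here and H is conditioned on, so the path is blocked at H.
Path 2: J → T ← F ← D → C
  F is a chain here and F is conditioned on, so the path is blocked at F.
Path 3: J → T ← F → C
  F is a fork here and F is conditioned on, so the path is blocked at F.
Path 4: J → T ← U ← D → F → C
  U is a chain here and U is conditioned on, so the path is blocked at U.
Path 5: J → T ← U ← D → C
  U is a chain here and U is conditioned on, so the path is blocked at U.
Path 6: J → T → C
  T is a chain here and T is conditioned on, so the path is blocked at T.
Every path is blocked, so J and C are d-separated given {F, H, T, U}.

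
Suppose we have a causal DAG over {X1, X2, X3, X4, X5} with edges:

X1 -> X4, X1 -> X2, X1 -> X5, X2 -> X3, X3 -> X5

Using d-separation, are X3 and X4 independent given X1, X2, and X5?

There are 2 undirected paths between X3 and X4; checking each against the conditioning set {X1, X2, X5}:
  1. X3 ← X2 ← X1 → X4 — X2:chain[blocks]; X1:fork[blocks] ⇒ blocked
  2. X3 → X5 ← X1 → X4 — X5:collider[open]; X1:fork[blocks] ⇒ blocked
Since every path is blocked, d-separation holds.

Yes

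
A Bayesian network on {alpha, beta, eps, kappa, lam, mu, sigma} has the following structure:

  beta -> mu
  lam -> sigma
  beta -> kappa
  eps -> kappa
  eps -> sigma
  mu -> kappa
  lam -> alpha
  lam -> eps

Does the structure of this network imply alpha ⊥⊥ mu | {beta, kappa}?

There are 4 undirected paths between alpha and mu; checking each against the conditioning set {beta, kappa}:
Path 1: alpha ← lam → eps → kappa ← mu
  lam is a fork and lam is not conditioned on; eps is a chain and eps is not conditioned on; kappa is a collider and kappa is conditioned on, which opens it — no node blocks this path, so it is active.
Path 2: alpha ← lam → eps → kappa ← beta → mu
  beta is a fork here and beta is conditioned on, so the path is blocked at beta.
Path 3: alpha ← lam → sigma ← eps → kappa ← mu
  sigma is a collider here and neither sigma nor any of its descendants is conditioned on, so the collider stays closed — the path is blocked at sigma.
Path 4: alpha ← lam → sigma ← eps → kappa ← beta → mu
  sigma is a collider here and neither sigma nor any of its descendants is conditioned on, so the collider stays closed — the path is blocked at sigma.
Because an active path exists, alpha and mu are not d-separated.

No — alpha and mu are not d-separated given {beta, kappa}.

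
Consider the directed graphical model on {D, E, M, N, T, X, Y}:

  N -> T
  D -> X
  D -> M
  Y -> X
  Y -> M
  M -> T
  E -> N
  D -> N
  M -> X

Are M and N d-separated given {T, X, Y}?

No

Enumerating the 4 paths from M to N and testing each for blocking by {T, X, Y}:
  1. M ← Y → X ← D → N — Y:fork[blocks]; X:collider[open]; D:fork[open] ⇒ blocked
  2. M → T ← N — T:collider[open] ⇒ active
  3. M → X ← D → N — X:collider[open]; D:fork[open] ⇒ active
  4. M ← D → N — D:fork[open] ⇒ active
At least one path is unblocked, so d-separation fails.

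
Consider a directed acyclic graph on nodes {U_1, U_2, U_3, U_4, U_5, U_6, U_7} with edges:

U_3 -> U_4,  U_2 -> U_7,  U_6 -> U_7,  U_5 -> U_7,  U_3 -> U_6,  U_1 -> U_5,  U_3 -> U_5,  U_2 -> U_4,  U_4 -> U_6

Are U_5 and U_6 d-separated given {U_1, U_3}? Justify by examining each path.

Yes

There are 6 undirected paths between U_5 and U_6; checking each against the conditioning set {U_1, U_3}:
Path 1: U_5 → U_7 ← U_6
  U_7 is a collider here and neither U_7 nor any of its descendants is conditioned on, so the collider stays closed — the path is blocked at U_7.
Path 2: U_5 → U_7 ← U_2 → U_4 → U_6
  U_7 is a collider here and neither U_7 nor any of its descendants is conditioned on, so the collider stays closed — the path is blocked at U_7.
Path 3: U_5 → U_7 ← U_2 → U_4 ← U_3 → U_6
  U_7 is a collider here and neither U_7 nor any of its descendants is conditioned on, so the collider stays closed — the path is blocked at U_7.
Path 4: U_5 ← U_3 → U_6
  U_3 is a fork here and U_3 is conditioned on, so the path is blocked at U_3.
Path 5: U_5 ← U_3 → U_4 → U_6
  U_3 is a fork here and U_3 is conditioned on, so the path is blocked at U_3.
Path 6: U_5 ← U_3 → U_4 ← U_2 → U_7 ← U_6
  U_3 is a fork here and U_3 is conditioned on, so the path is blocked at U_3.
Every path is blocked, so U_5 and U_6 are d-separated given {U_1, U_3}.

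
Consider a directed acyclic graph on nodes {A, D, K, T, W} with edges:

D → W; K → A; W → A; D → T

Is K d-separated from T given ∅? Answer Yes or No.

Yes

Only one path connects K and T:
  1. K → A ← W ← D → T — A:collider[blocks]; W:chain[open]; D:fork[open] ⇒ blocked
Every path is blocked, so K and T are d-separated given ∅.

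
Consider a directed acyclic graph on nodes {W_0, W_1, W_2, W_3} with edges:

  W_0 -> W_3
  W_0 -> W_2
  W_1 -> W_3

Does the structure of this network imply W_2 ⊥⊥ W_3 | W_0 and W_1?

Only one path connects W_2 and W_3:
  1. W_2 ← W_0 → W_3 — W_0:fork[blocks] ⇒ blocked
All paths are blocked; W_2 ⊥ W_3 | {W_0, W_1} holds.

Yes — W_2 and W_3 are d-separated given {W_0, W_1}.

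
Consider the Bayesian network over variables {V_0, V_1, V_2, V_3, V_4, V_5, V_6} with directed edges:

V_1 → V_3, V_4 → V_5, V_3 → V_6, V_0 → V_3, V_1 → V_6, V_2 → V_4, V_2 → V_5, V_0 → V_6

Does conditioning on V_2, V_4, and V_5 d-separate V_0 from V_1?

Enumerating the 4 paths from V_0 to V_1 and testing each for blocking by {V_2, V_4, V_5}:
Path 1: V_0 → V_6 ← V_1
  V_6 is a collider here and neither V_6 nor any of its descendants is conditioned on, so the collider stays closed — the path is blocked at V_6.
Path 2: V_0 → V_6 ← V_3 ← V_1
  V_6 is a collider here and neither V_6 nor any of its descendants is conditioned on, so the collider stays closed — the path is blocked at V_6.
Path 3: V_0 → V_3 → V_6 ← V_1
  V_6 is a collider here and neither V_6 nor any of its descendants is conditioned on, so the collider stays closed — the path is blocked at V_6.
Path 4: V_0 → V_3 ← V_1
  V_3 is a collider here and neither V_3 nor any of its descendants is conditioned on, so the collider stays closed — the path is blocked at V_3.
All paths are blocked; V_0 ⊥ V_1 | {V_2, V_4, V_5} holds.

Yes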